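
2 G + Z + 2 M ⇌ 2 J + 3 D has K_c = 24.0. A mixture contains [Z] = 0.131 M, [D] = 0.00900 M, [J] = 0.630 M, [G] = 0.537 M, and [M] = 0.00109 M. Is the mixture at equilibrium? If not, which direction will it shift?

no; Q < K, reaction proceeds forward

Q_c = [J]²·[D]³ / ([G]²·[Z]·[M]²) = (0.630)²·(0.00900)³ / ((0.537)²·(0.131)·(0.00109)²) = 6.45
Q_c = 6.45 < K_c = 24.0: net forward reaction.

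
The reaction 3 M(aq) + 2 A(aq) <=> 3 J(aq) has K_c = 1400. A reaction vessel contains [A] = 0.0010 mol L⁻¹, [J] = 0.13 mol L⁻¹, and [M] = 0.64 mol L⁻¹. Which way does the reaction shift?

Q_c = [J]³ / ([M]³·[A]²) = (0.13)³ / ((0.64)³·(0.0010)²) = 8400
Q_c = 8400 > K_c = 1400, so the reverse reaction proceeds.

in the reverse direction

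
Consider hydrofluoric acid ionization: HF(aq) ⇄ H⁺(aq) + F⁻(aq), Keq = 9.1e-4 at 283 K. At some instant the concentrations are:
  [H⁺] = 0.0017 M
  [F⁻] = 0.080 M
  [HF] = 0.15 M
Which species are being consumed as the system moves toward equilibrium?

none (at equilibrium)

Q = [H⁺]·[F⁻] / [HF] = (0.0017)·(0.080) / (0.15) = 9.1e-4
Q = 9.1e-4 = Keq; the system is at equilibrium.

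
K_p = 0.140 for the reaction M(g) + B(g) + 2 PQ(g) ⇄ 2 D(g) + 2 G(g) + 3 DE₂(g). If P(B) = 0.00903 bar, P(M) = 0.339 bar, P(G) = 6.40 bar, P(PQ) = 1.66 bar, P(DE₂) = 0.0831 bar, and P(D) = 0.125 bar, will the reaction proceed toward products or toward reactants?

in the forward direction

Q_p = P(D)²·P(G)²·P(DE₂)³ / (P(M)·P(B)·P(PQ)²) = (0.125)²·(6.40)²·(0.0831)³ / ((0.339)·(0.00903)·(1.66)²) = 0.0435
Q_p = 0.0435 < K_p = 0.140, so the forward reaction proceeds.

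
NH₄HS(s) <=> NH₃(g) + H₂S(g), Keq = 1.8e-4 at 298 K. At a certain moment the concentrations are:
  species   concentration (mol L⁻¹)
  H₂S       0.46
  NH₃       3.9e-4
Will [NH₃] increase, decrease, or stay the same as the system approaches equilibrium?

stay the same

(NH₄HS is a pure solid — omitted from Q.)
Q = [NH₃]·[H₂S] = (3.9e-4)·(0.46) = 1.8e-4
Q = 1.8e-4 = Keq; the system is at equilibrium.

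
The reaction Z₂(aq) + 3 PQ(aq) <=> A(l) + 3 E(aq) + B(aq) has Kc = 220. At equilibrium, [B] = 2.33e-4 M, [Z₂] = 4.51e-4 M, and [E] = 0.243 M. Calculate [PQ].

[PQ] = 0.0323 M

(A is a pure liquid — omitted from Kc.)
At equilibrium, Kc = [E]³·[B] / ([Z₂]·[PQ]³) = 220.
(0.243)³·(2.33e-4) / ((4.51e-4)·([PQ])³) = 220
[PQ]³ = 3.37e-5 ⇒ [PQ] = 0.0323 M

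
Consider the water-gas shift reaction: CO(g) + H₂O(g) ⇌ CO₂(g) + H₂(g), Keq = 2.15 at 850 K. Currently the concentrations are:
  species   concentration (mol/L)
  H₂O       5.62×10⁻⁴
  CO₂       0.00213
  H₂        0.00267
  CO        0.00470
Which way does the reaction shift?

Q = [CO₂]·[H₂] / ([CO]·[H₂O]) = (0.00213)·(0.00267) / ((0.00470)·(5.62×10⁻⁴)) = 2.15
Q = 2.15 = Keq, so the system is already at equilibrium.

at equilibrium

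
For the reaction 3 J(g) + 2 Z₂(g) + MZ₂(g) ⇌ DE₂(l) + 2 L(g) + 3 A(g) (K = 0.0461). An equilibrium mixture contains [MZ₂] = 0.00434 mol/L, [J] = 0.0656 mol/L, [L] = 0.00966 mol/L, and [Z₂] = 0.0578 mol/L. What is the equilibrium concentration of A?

(DE₂ is a pure liquid — omitted from K.)
At equilibrium, K = [L]²·[A]³ / ([J]³·[Z₂]²·[MZ₂]) = 0.0461.
(0.00966)²·([A])³ / ((0.0656)³·(0.0578)²·(0.00434)) = 0.0461
[A]³ = 2.02×10⁻⁶ ⇒ [A] = 0.0126 mol/L

[A] = 0.0126 mol/L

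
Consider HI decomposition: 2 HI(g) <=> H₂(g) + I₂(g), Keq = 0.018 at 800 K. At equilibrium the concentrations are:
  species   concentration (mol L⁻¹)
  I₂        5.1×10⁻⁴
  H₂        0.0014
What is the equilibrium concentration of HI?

At equilibrium, Keq = [H₂]·[I₂] / [HI]² = 0.018.
(0.0014)·(5.1×10⁻⁴) / ([HI])² = 0.018
[HI]² = 3.97×10⁻⁵ ⇒ [HI] = 0.0063 mol L⁻¹

[HI] = 0.0063 mol L⁻¹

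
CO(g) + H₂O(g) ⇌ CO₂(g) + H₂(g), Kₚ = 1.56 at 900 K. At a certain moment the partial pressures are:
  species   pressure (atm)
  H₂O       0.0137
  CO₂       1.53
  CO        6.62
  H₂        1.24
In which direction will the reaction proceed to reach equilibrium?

Qₚ = P(CO₂)·P(H₂) / (P(CO)·P(H₂O)) = (1.53)·(1.24) / ((6.62)·(0.0137)) = 20.9
Qₚ = 20.9 > Kₚ = 1.56, so the reverse reaction proceeds.

to the left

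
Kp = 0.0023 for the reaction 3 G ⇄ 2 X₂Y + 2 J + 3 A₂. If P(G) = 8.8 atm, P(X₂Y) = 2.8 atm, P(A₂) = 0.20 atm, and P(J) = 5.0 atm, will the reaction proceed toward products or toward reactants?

neither direction; the system is at equilibrium

Qp = P(X₂Y)²·P(J)²·P(A₂)³ / P(G)³ = (2.8)²·(5.0)²·(0.20)³ / (8.8)³ = 0.0023
Qp = 0.0023 = Kp, so the system is already at equilibrium.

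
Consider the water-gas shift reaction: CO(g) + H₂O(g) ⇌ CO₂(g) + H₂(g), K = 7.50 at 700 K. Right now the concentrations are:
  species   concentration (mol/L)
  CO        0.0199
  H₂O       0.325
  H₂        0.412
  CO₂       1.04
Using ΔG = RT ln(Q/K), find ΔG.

Q = [CO₂]·[H₂] / ([CO]·[H₂O]) = (1.04)·(0.412) / ((0.0199)·(0.325)) = 66.3
ΔG = RT ln(Q/K) = (8.314 J mol⁻¹ K⁻¹)(700 K) × ln(66.3/7.50)
   = (5.820 kJ/mol)(2.179) = 12.7 kJ/mol
ΔG > 0, so the forward reaction is non-spontaneous (proceeds in reverse).

ΔG = 12.7 kJ/mol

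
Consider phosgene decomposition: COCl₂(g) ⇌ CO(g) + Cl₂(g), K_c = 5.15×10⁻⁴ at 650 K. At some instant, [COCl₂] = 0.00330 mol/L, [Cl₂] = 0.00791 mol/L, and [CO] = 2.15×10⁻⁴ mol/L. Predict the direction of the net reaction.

neither direction; the system is at equilibrium

Q_c = [CO]·[Cl₂] / [COCl₂] = (2.15×10⁻⁴)·(0.00791) / (0.00330) = 5.15×10⁻⁴
Q_c = 5.15×10⁻⁴ = K_c, so the system is already at equilibrium.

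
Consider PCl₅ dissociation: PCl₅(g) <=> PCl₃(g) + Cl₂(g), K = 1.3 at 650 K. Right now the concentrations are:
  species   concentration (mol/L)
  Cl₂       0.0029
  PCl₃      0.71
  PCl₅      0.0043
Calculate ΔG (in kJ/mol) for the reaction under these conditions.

ΔG = -5.40 kJ/mol

Q = [PCl₃]·[Cl₂] / [PCl₅] = (0.71)·(0.0029) / (0.0043) = 0.479
ΔG = RT ln(Q/K) = (8.314 J mol⁻¹ K⁻¹)(650 K) × ln(0.479/1.3)
   = (5.404 kJ/mol)(-0.9984) = -5.40 kJ/mol
ΔG < 0, so the forward reaction is spontaneous (proceeds forward).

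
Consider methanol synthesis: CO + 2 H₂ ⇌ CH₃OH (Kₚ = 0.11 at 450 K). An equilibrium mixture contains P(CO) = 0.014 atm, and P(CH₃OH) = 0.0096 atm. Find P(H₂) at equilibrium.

P(H₂) = 2.5 atm

At equilibrium, Kₚ = P(CH₃OH) / (P(CO)·P(H₂)²) = 0.11.
(0.0096) / ((0.014)·(P(H₂))²) = 0.11
P(H₂)² = 6.23 ⇒ P(H₂) = 2.5 atm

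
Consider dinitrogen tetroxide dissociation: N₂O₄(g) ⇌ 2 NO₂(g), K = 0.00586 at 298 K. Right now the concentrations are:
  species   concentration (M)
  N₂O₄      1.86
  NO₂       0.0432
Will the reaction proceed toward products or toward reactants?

in the forward direction

Q = [NO₂]² / [N₂O₄] = (0.0432)² / (1.86) = 0.00100
Q = 0.00100 < K = 0.00586, so the forward reaction proceeds.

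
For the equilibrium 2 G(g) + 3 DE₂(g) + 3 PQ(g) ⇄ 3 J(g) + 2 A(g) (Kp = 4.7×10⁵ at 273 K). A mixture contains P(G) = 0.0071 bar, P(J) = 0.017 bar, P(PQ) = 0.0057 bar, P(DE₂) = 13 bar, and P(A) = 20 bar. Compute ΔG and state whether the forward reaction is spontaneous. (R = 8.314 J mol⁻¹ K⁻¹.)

ΔG = -3.61 kJ/mol; the forward reaction is spontaneous

Qp = P(J)³·P(A)² / (P(G)²·P(DE₂)³·P(PQ)³) = (0.017)³·(20)² / ((0.0071)²·(13)³·(0.0057)³) = 95800
ΔG = RT ln(Qp/Kp) = (8.314 J mol⁻¹ K⁻¹)(273 K) × ln(95800/4.7×10⁵)
   = (2.270 kJ/mol)(-1.590) = -3.61 kJ/mol
ΔG < 0, so the forward reaction is spontaneous (proceeds forward).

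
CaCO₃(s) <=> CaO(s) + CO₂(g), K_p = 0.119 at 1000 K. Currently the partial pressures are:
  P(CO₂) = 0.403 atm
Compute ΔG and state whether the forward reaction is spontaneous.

ΔG = 10.1 kJ/mol; the forward reaction is non-spontaneous

(CaCO₃, CaO are pure solids — omitted from Q_p.)
Q_p = P(CO₂) = 0.403
ΔG = RT ln(Q_p/K_p) = (8.314 J mol⁻¹ K⁻¹)(1000 K) × ln(0.403/0.119)
   = (8.314 kJ/mol)(1.220) = 10.1 kJ/mol
ΔG > 0, so the forward reaction is non-spontaneous (proceeds in reverse).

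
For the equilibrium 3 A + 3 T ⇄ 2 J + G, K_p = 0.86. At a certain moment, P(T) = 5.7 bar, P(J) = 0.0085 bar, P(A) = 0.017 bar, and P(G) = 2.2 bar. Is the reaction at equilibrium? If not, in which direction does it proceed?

in the forward direction

Q_p = P(J)²·P(G) / (P(A)³·P(T)³) = (0.0085)²·(2.2) / ((0.017)³·(5.7)³) = 0.17
Q_p = 0.17 < K_p = 0.86, so the forward reaction proceeds.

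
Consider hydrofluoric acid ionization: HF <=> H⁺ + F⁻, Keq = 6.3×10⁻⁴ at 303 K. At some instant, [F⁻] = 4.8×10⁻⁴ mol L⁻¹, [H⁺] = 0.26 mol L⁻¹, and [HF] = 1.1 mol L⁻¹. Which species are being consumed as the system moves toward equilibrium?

HF (reactants)

Q = [H⁺]·[F⁻] / [HF] = (0.26)·(4.8×10⁻⁴) / (1.1) = 1.1×10⁻⁴
Q = 1.1×10⁻⁴ < Keq = 6.3×10⁻⁴: net forward reaction.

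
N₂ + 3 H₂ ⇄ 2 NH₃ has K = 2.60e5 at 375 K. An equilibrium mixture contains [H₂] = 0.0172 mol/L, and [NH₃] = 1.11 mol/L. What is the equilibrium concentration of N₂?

At equilibrium, K = [NH₃]² / ([N₂]·[H₂]³) = 2.60e5.
(1.11)² / (([N₂])·(0.0172)³) = 2.60e5
[N₂] = 0.931 mol/L

[N₂] = 0.931 mol/L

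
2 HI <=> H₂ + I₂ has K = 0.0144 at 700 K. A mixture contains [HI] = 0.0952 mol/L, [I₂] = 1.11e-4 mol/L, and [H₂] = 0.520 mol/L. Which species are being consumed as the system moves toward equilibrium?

Q = [H₂]·[I₂] / [HI]² = (0.520)·(1.11e-4) / (0.0952)² = 0.00637
Q = 0.00637 < K = 0.0144: net forward reaction.

HI (reactants)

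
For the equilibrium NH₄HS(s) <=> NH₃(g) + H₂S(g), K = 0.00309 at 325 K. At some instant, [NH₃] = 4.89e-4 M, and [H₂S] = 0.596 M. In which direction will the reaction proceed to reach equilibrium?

in the forward direction

(NH₄HS is a pure solid — omitted from Q.)
Q = [NH₃]·[H₂S] = (4.89e-4)·(0.596) = 2.91e-4
Q = 2.91e-4 < K = 0.00309, so the forward reaction proceeds.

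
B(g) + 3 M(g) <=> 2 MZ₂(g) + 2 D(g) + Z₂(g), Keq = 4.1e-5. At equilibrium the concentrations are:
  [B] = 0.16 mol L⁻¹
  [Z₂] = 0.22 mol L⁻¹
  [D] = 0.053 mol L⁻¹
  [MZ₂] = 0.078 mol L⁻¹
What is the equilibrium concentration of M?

[M] = 0.83 mol L⁻¹

At equilibrium, Keq = [MZ₂]²·[D]²·[Z₂] / ([B]·[M]³) = 4.1e-5.
(0.078)²·(0.053)²·(0.22) / ((0.16)·([M])³) = 4.1e-5
[M]³ = 0.573 ⇒ [M] = 0.83 mol L⁻¹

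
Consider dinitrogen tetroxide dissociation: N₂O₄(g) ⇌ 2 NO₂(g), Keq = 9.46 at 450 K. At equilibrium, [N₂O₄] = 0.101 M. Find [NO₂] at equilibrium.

At equilibrium, Keq = [NO₂]² / [N₂O₄] = 9.46.
([NO₂])² / (0.101) = 9.46
[NO₂]² = 0.955 ⇒ [NO₂] = 0.977 M

[NO₂] = 0.977 M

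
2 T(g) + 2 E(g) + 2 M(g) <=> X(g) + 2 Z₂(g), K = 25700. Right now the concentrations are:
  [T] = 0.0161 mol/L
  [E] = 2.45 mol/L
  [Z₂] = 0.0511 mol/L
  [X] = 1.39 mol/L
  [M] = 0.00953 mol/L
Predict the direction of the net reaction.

no net change (already at equilibrium)

Q = [X]·[Z₂]² / ([T]²·[E]²·[M]²) = (1.39)·(0.0511)² / ((0.0161)²·(2.45)²·(0.00953)²) = 25700
Q = 25700 = K, so the system is already at equilibrium.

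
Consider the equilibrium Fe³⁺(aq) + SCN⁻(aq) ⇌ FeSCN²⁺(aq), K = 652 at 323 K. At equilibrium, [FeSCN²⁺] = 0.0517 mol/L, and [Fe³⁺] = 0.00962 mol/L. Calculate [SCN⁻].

[SCN⁻] = 0.00824 mol/L

At equilibrium, K = [FeSCN²⁺] / ([Fe³⁺]·[SCN⁻]) = 652.
(0.0517) / ((0.00962)·([SCN⁻])) = 652
[SCN⁻] = 0.00824 mol/L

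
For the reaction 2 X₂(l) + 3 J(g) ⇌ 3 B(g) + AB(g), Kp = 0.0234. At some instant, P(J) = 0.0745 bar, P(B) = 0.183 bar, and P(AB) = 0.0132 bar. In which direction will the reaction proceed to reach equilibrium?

in the reverse direction

(X₂ is a pure liquid — omitted from Qp.)
Qp = P(B)³·P(AB) / P(J)³ = (0.183)³·(0.0132) / (0.0745)³ = 0.196
Qp = 0.196 > Kp = 0.0234, so the reverse reaction proceeds.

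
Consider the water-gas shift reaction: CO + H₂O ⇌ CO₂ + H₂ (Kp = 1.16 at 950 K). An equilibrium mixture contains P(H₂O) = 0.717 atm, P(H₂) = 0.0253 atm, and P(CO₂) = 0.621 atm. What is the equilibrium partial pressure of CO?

At equilibrium, Kp = P(CO₂)·P(H₂) / (P(CO)·P(H₂O)) = 1.16.
(0.621)·(0.0253) / ((P(CO))·(0.717)) = 1.16
P(CO) = 0.0189 atm

P(CO) = 0.0189 atm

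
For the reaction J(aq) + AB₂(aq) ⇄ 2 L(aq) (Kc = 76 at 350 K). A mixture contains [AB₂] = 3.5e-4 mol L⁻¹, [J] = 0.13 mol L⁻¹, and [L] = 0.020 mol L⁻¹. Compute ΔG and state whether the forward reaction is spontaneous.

ΔG = -6.28 kJ/mol; the forward reaction is spontaneous

Qc = [L]² / ([J]·[AB₂]) = (0.020)² / ((0.13)·(3.5e-4)) = 8.79
ΔG = RT ln(Qc/Kc) = (8.314 J mol⁻¹ K⁻¹)(350 K) × ln(8.79/76)
   = (2.910 kJ/mol)(-2.157) = -6.28 kJ/mol
ΔG < 0, so the forward reaction is spontaneous (proceeds forward).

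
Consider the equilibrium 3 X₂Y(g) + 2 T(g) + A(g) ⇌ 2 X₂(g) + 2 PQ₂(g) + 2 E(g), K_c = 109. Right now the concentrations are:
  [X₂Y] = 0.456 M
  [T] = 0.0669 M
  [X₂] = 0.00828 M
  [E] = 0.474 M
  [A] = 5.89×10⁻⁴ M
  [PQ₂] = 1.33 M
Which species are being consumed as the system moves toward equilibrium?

none (at equilibrium)

Q_c = [X₂]²·[PQ₂]²·[E]² / ([X₂Y]³·[T]²·[A]) = (0.00828)²·(1.33)²·(0.474)² / ((0.456)³·(0.0669)²·(5.89×10⁻⁴)) = 109
Q_c = 109 = K_c; the system is at equilibrium.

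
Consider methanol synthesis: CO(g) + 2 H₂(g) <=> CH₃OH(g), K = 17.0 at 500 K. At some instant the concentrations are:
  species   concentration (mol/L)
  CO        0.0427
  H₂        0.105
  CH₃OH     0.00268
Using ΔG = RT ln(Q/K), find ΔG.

ΔG = -4.55 kJ/mol

Q = [CH₃OH] / ([CO]·[H₂]²) = (0.00268) / ((0.0427)·(0.105)²) = 5.69
ΔG = RT ln(Q/K) = (8.314 J mol⁻¹ K⁻¹)(500 K) × ln(5.69/17.0)
   = (4.157 kJ/mol)(-1.095) = -4.55 kJ/mol
ΔG < 0, so the forward reaction is spontaneous (proceeds forward).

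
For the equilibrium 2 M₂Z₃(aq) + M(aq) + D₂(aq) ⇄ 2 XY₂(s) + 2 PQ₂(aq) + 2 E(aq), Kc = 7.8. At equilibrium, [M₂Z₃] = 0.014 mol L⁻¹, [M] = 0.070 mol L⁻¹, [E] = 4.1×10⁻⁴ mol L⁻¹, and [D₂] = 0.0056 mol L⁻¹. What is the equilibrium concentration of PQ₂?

(XY₂ is a pure solid — omitted from Kc.)
At equilibrium, Kc = [PQ₂]²·[E]² / ([M₂Z₃]²·[M]·[D₂]) = 7.8.
([PQ₂])²·(4.1×10⁻⁴)² / ((0.014)²·(0.070)·(0.0056)) = 7.8
[PQ₂]² = 3.57 ⇒ [PQ₂] = 1.9 mol L⁻¹

[PQ₂] = 1.9 mol L⁻¹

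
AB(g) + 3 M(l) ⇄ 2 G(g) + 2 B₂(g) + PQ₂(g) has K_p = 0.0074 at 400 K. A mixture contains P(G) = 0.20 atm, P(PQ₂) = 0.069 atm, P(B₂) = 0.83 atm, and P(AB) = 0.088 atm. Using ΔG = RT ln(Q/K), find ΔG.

ΔG = 3.56 kJ/mol

(M is a pure liquid — omitted from Q_p.)
Q_p = P(G)²·P(B₂)²·P(PQ₂) / P(AB) = (0.20)²·(0.83)²·(0.069) / (0.088) = 0.0216
ΔG = RT ln(Q_p/K_p) = (8.314 J mol⁻¹ K⁻¹)(400 K) × ln(0.0216/0.0074)
   = (3.326 kJ/mol)(1.071) = 3.56 kJ/mol
ΔG > 0, so the forward reaction is non-spontaneous (proceeds in reverse).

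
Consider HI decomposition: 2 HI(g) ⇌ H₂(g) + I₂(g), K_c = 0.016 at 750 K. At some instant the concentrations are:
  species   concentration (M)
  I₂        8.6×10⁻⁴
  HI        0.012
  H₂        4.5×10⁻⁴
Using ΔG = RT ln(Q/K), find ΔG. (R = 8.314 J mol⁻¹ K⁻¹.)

ΔG = -11.1 kJ/mol

Q_c = [H₂]·[I₂] / [HI]² = (4.5×10⁻⁴)·(8.6×10⁻⁴) / (0.012)² = 0.00269
ΔG = RT ln(Q_c/K_c) = (8.314 J mol⁻¹ K⁻¹)(750 K) × ln(0.00269/0.016)
   = (6.236 kJ/mol)(-1.783) = -11.1 kJ/mol
ΔG < 0, so the forward reaction is spontaneous (proceeds forward).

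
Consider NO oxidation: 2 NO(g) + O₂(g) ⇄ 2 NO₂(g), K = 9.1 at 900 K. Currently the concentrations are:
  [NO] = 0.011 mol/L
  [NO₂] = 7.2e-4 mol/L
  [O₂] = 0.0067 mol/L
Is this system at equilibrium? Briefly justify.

Q = [NO₂]² / ([NO]²·[O₂]) = (7.2e-4)² / ((0.011)²·(0.0067)) = 0.64
Q = 0.64 < K = 9.1: net forward reaction.

no; Q < K, reaction proceeds forward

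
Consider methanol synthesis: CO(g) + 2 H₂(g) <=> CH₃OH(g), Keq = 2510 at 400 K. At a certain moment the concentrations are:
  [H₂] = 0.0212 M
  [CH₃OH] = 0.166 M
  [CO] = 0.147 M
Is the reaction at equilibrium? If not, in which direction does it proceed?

no net change (already at equilibrium)

Q = [CH₃OH] / ([CO]·[H₂]²) = (0.166) / ((0.147)·(0.0212)²) = 2510
Q = 2510 = Keq, so the system is already at equilibrium.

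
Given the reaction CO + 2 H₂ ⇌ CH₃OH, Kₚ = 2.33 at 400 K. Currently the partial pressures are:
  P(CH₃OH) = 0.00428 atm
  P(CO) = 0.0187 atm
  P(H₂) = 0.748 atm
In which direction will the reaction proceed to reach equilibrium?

forward (toward products)

Qₚ = P(CH₃OH) / (P(CO)·P(H₂)²) = (0.00428) / ((0.0187)·(0.748)²) = 0.409
Qₚ = 0.409 < Kₚ = 2.33, so the forward reaction proceeds.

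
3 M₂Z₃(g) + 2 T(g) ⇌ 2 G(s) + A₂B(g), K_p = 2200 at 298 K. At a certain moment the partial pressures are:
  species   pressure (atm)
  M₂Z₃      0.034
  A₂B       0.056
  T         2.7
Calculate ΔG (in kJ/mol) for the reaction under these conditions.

(G is a pure solid — omitted from Q_p.)
Q_p = P(A₂B) / (P(M₂Z₃)³·P(T)²) = (0.056) / ((0.034)³·(2.7)²) = 195
ΔG = RT ln(Q_p/K_p) = (8.314 J mol⁻¹ K⁻¹)(298 K) × ln(195/2200)
   = (2.478 kJ/mol)(-2.423) = -6.00 kJ/mol
ΔG < 0, so the forward reaction is spontaneous (proceeds forward).

ΔG = -6.00 kJ/mol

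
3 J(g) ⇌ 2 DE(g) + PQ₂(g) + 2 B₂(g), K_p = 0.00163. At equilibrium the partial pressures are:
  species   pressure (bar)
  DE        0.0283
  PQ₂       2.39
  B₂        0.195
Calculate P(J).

P(J) = 0.355 bar

At equilibrium, K_p = P(DE)²·P(PQ₂)·P(B₂)² / P(J)³ = 0.00163.
(0.0283)²·(2.39)·(0.195)² / (P(J))³ = 0.00163
P(J)³ = 0.0447 ⇒ P(J) = 0.355 bar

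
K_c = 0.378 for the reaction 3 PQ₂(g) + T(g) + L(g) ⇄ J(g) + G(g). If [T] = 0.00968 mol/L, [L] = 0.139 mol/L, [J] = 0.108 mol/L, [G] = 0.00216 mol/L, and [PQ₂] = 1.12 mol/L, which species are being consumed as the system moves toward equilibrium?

PQ₂, T, L (reactants)

Q_c = [J]·[G] / ([PQ₂]³·[T]·[L]) = (0.108)·(0.00216) / ((1.12)³·(0.00968)·(0.139)) = 0.123
Q_c = 0.123 < K_c = 0.378: net forward reaction.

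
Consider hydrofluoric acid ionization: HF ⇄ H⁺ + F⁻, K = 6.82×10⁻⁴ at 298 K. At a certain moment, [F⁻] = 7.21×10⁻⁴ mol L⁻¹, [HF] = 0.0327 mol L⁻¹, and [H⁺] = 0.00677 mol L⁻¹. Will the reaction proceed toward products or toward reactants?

to the right

Q = [H⁺]·[F⁻] / [HF] = (0.00677)·(7.21×10⁻⁴) / (0.0327) = 1.49×10⁻⁴
Q = 1.49×10⁻⁴ < K = 6.82×10⁻⁴, so the forward reaction proceeds.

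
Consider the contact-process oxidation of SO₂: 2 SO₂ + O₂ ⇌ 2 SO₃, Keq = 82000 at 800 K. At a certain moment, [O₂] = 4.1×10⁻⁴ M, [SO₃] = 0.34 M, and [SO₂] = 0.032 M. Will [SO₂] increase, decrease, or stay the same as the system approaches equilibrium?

increase

Q = [SO₃]² / ([SO₂]²·[O₂]) = (0.34)² / ((0.032)²·(4.1×10⁻⁴)) = 2.8×10⁵
Q = 2.8×10⁵ > Keq = 82000: net reverse reaction.
SO₂ is a reactant, so it increases.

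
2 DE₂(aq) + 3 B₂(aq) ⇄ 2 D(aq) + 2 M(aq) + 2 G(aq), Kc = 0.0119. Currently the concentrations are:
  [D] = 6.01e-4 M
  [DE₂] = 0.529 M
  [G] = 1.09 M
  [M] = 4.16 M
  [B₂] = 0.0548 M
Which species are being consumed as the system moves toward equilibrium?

D, M, G (products)

Qc = [D]²·[M]²·[G]² / ([DE₂]²·[B₂]³) = (6.01e-4)²·(4.16)²·(1.09)² / ((0.529)²·(0.0548)³) = 0.161
Qc = 0.161 > Kc = 0.0119: net reverse reaction.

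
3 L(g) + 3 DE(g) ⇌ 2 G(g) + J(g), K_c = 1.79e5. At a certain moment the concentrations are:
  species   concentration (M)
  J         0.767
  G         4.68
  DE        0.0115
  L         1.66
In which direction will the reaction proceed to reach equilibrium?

in the reverse direction

Q_c = [G]²·[J] / ([L]³·[DE]³) = (4.68)²·(0.767) / ((1.66)³·(0.0115)³) = 2.41e6
Q_c = 2.41e6 > K_c = 1.79e5, so the reverse reaction proceeds.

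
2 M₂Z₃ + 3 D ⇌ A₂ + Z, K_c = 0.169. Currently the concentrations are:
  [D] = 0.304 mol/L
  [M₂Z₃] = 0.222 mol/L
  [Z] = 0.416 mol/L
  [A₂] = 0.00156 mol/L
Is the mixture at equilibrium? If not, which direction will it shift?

no; Q > K, reaction proceeds in reverse

Q_c = [A₂]·[Z] / ([M₂Z₃]²·[D]³) = (0.00156)·(0.416) / ((0.222)²·(0.304)³) = 0.469
Q_c = 0.469 > K_c = 0.169: net reverse reaction.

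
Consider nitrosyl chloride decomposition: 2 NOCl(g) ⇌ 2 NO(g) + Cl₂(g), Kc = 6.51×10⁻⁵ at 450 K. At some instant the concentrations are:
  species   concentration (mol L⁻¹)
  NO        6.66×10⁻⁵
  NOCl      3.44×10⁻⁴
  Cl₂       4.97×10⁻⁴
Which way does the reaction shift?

to the right

Qc = [NO]²·[Cl₂] / [NOCl]² = (6.66×10⁻⁵)²·(4.97×10⁻⁴) / (3.44×10⁻⁴)² = 1.86×10⁻⁵
Qc = 1.86×10⁻⁵ < Kc = 6.51×10⁻⁵, so the forward reaction proceeds.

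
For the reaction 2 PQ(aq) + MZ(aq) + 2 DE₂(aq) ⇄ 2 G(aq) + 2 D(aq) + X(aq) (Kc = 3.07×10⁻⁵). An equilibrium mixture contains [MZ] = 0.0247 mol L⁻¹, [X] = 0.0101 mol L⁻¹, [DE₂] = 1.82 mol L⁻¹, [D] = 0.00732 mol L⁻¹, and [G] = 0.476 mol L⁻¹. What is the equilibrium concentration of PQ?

At equilibrium, Kc = [G]²·[D]²·[X] / ([PQ]²·[MZ]·[DE₂]²) = 3.07×10⁻⁵.
(0.476)²·(0.00732)²·(0.0101) / (([PQ])²·(0.0247)·(1.82)²) = 3.07×10⁻⁵
[PQ]² = 0.0488 ⇒ [PQ] = 0.221 mol L⁻¹

[PQ] = 0.221 mol L⁻¹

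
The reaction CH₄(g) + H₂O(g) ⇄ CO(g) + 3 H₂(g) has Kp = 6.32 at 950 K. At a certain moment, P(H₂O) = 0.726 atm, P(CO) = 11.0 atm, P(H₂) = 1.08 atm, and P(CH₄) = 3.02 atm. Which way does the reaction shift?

no net change (already at equilibrium)

Qp = P(CO)·P(H₂)³ / (P(CH₄)·P(H₂O)) = (11.0)·(1.08)³ / ((3.02)·(0.726)) = 6.32
Qp = 6.32 = Kp, so the system is already at equilibrium.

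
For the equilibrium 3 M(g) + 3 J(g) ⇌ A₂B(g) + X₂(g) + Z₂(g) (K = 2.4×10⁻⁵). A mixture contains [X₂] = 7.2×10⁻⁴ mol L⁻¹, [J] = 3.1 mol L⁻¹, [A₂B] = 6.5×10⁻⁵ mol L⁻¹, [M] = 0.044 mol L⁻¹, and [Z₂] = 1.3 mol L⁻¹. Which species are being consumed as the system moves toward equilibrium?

Q = [A₂B]·[X₂]·[Z₂] / ([M]³·[J]³) = (6.5×10⁻⁵)·(7.2×10⁻⁴)·(1.3) / ((0.044)³·(3.1)³) = 2.4×10⁻⁵
Q = 2.4×10⁻⁵ = K; the system is at equilibrium.

none (at equilibrium)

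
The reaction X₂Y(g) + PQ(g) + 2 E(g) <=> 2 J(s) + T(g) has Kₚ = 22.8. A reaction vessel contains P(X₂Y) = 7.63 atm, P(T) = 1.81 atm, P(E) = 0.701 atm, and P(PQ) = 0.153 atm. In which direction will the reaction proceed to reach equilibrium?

(J is a pure solid — omitted from Qₚ.)
Qₚ = P(T) / (P(X₂Y)·P(PQ)·P(E)²) = (1.81) / ((7.63)·(0.153)·(0.701)²) = 3.16
Qₚ = 3.16 < Kₚ = 22.8, so the forward reaction proceeds.

forward (toward products)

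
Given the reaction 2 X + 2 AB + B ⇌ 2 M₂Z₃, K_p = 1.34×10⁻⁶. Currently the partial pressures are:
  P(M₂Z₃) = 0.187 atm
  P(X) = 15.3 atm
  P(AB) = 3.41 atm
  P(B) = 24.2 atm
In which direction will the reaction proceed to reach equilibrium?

Q_p = P(M₂Z₃)² / (P(X)²·P(AB)²·P(B)) = (0.187)² / ((15.3)²·(3.41)²·(24.2)) = 5.31×10⁻⁷
Q_p = 5.31×10⁻⁷ < K_p = 1.34×10⁻⁶, so the forward reaction proceeds.

forward (toward products)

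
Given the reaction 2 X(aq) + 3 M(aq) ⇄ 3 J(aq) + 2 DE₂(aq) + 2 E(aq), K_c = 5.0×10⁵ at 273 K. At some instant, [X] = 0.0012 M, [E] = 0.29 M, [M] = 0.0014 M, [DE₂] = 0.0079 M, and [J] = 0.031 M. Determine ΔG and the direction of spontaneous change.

Q_c = [J]³·[DE₂]²·[E]² / ([X]²·[M]³) = (0.031)³·(0.0079)²·(0.29)² / ((0.0012)²·(0.0014)³) = 39600
ΔG = RT ln(Q_c/K_c) = (8.314 J mol⁻¹ K⁻¹)(273 K) × ln(39600/5.0×10⁵)
   = (2.270 kJ/mol)(-2.536) = -5.76 kJ/mol
ΔG < 0, so the forward reaction is spontaneous (proceeds forward).

ΔG = -5.76 kJ/mol; the forward reaction is spontaneous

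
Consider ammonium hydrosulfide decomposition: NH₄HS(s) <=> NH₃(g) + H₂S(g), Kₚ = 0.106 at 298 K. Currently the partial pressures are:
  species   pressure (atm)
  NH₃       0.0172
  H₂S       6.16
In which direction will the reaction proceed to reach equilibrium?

(NH₄HS is a pure solid — omitted from Qₚ.)
Qₚ = P(NH₃)·P(H₂S) = (0.0172)·(6.16) = 0.106
Qₚ = 0.106 = Kₚ, so the system is already at equilibrium.

at equilibrium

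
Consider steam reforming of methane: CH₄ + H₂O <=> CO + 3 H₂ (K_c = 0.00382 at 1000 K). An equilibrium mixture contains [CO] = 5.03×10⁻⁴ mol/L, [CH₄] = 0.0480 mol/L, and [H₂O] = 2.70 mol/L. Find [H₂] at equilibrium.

At equilibrium, K_c = [CO]·[H₂]³ / ([CH₄]·[H₂O]) = 0.00382.
(5.03×10⁻⁴)·([H₂])³ / ((0.0480)·(2.70)) = 0.00382
[H₂]³ = 0.984 ⇒ [H₂] = 0.995 mol/L

[H₂] = 0.995 mol/L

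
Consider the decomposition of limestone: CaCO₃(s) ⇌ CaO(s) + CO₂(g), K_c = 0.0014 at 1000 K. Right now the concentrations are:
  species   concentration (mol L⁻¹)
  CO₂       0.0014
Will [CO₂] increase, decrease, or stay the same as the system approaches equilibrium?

stay the same

(CaCO₃, CaO are pure solids — omitted from Q_c.)
Q_c = [CO₂] = 0.0014
Q_c = 0.0014 = K_c; the system is at equilibrium.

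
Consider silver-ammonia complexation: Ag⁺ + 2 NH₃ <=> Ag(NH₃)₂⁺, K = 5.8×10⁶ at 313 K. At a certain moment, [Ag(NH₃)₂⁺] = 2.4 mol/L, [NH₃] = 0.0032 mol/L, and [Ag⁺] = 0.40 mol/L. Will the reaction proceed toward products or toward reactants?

Q = [Ag(NH₃)₂⁺] / ([Ag⁺]·[NH₃]²) = (2.4) / ((0.40)·(0.0032)²) = 5.9×10⁵
Q = 5.9×10⁵ < K = 5.8×10⁶, so the forward reaction proceeds.

toward products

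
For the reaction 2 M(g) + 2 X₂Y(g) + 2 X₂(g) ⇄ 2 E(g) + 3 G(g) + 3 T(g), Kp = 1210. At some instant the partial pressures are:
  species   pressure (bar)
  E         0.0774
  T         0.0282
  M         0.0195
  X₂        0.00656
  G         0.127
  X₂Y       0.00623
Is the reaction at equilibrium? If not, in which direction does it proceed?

Qp = P(E)²·P(G)³·P(T)³ / (P(M)²·P(X₂Y)²·P(X₂)²) = (0.0774)²·(0.127)³·(0.0282)³ / ((0.0195)²·(0.00623)²·(0.00656)²) = 433
Qp = 433 < Kp = 1210, so the forward reaction proceeds.

forward (toward products)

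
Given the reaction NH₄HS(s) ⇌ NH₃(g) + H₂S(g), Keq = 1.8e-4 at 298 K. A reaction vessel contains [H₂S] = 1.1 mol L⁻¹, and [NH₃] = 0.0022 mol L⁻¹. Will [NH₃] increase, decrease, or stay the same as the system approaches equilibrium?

decrease

(NH₄HS is a pure solid — omitted from Q.)
Q = [NH₃]·[H₂S] = (0.0022)·(1.1) = 0.0024
Q = 0.0024 > Keq = 1.8e-4: net reverse reaction.
NH₃ is a product, so it decreases.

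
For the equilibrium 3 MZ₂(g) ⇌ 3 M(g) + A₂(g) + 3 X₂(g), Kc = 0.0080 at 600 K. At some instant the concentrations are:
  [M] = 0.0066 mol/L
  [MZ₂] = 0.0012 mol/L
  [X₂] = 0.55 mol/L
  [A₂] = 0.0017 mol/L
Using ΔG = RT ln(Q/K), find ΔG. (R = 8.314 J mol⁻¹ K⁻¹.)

Qc = [M]³·[A₂]·[X₂]³ / [MZ₂]³ = (0.0066)³·(0.0017)·(0.55)³ / (0.0012)³ = 0.0471
ΔG = RT ln(Qc/Kc) = (8.314 J mol⁻¹ K⁻¹)(600 K) × ln(0.0471/0.0080)
   = (4.988 kJ/mol)(1.773) = 8.84 kJ/mol
ΔG > 0, so the forward reaction is non-spontaneous (proceeds in reverse).

ΔG = 8.84 kJ/mol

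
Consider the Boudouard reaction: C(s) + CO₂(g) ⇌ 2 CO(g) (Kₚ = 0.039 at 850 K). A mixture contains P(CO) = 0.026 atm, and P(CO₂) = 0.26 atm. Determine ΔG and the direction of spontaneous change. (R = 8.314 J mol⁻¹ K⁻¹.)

ΔG = -19.1 kJ/mol; the forward reaction is spontaneous

(C is a pure solid — omitted from Qₚ.)
Qₚ = P(CO)² / P(CO₂) = (0.026)² / (0.26) = 0.00260
ΔG = RT ln(Qₚ/Kₚ) = (8.314 J mol⁻¹ K⁻¹)(850 K) × ln(0.00260/0.039)
   = (7.067 kJ/mol)(-2.708) = -19.1 kJ/mol
ΔG < 0, so the forward reaction is spontaneous (proceeds forward).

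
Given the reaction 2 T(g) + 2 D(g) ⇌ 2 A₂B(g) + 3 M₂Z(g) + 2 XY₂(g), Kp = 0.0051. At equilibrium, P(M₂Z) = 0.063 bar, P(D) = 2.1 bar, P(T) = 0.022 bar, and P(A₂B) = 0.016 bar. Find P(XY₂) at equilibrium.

At equilibrium, Kp = P(A₂B)²·P(M₂Z)³·P(XY₂)² / (P(T)²·P(D)²) = 0.0051.
(0.016)²·(0.063)³·(P(XY₂))² / ((0.022)²·(2.1)²) = 0.0051
P(XY₂)² = 170 ⇒ P(XY₂) = 13 bar

P(XY₂) = 13 bar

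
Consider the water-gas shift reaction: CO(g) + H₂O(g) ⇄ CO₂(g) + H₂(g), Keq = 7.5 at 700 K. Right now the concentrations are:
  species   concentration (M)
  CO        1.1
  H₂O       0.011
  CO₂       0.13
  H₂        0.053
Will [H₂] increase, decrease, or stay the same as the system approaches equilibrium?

Q = [CO₂]·[H₂] / ([CO]·[H₂O]) = (0.13)·(0.053) / ((1.1)·(0.011)) = 0.57
Q = 0.57 < Keq = 7.5: net forward reaction.
H₂ is a product, so it increases.

increase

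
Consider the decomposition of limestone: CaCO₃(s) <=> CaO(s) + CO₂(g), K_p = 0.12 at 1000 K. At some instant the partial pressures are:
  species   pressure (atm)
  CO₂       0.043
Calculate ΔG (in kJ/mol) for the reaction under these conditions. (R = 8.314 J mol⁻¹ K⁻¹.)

(CaCO₃, CaO are pure solids — omitted from Q_p.)
Q_p = P(CO₂) = 0.0430
ΔG = RT ln(Q_p/K_p) = (8.314 J mol⁻¹ K⁻¹)(1000 K) × ln(0.0430/0.12)
   = (8.314 kJ/mol)(-1.026) = -8.53 kJ/mol
ΔG < 0, so the forward reaction is spontaneous (proceeds forward).

ΔG = -8.53 kJ/mol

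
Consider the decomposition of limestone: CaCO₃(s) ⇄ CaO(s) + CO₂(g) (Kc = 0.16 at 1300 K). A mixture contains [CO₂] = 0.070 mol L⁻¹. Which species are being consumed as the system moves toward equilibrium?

CaCO₃ (reactants)

(CaCO₃, CaO are pure solids — omitted from Qc.)
Qc = [CO₂] = 0.070
Qc = 0.070 < Kc = 0.16: net forward reaction.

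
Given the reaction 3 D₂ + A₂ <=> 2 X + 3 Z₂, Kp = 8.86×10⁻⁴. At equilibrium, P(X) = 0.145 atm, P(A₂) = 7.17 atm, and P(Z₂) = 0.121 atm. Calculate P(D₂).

At equilibrium, Kp = P(X)²·P(Z₂)³ / (P(D₂)³·P(A₂)) = 8.86×10⁻⁴.
(0.145)²·(0.121)³ / ((P(D₂))³·(7.17)) = 8.86×10⁻⁴
P(D₂)³ = 0.00586 ⇒ P(D₂) = 0.180 atm

P(D₂) = 0.180 atm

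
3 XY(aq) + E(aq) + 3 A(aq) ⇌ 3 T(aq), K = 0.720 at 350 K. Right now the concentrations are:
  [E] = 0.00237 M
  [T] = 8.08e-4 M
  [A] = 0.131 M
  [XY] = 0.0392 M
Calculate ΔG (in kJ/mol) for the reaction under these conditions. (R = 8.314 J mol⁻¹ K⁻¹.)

Q = [T]³ / ([XY]³·[E]·[A]³) = (8.08e-4)³ / ((0.0392)³·(0.00237)·(0.131)³) = 1.64
ΔG = RT ln(Q/K) = (8.314 J mol⁻¹ K⁻¹)(350 K) × ln(1.64/0.720)
   = (2.910 kJ/mol)(0.8232) = 2.40 kJ/mol
ΔG > 0, so the forward reaction is non-spontaneous (proceeds in reverse).

ΔG = 2.40 kJ/mol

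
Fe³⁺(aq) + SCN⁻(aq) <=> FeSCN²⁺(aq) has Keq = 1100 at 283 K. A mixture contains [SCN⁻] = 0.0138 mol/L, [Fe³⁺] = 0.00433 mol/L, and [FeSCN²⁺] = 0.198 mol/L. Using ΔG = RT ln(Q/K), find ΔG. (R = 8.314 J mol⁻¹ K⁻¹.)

ΔG = 2.59 kJ/mol

Q = [FeSCN²⁺] / ([Fe³⁺]·[SCN⁻]) = (0.198) / ((0.00433)·(0.0138)) = 3310
ΔG = RT ln(Q/Keq) = (8.314 J mol⁻¹ K⁻¹)(283 K) × ln(3310/1100)
   = (2.353 kJ/mol)(1.102) = 2.59 kJ/mol
ΔG > 0, so the forward reaction is non-spontaneous (proceeds in reverse).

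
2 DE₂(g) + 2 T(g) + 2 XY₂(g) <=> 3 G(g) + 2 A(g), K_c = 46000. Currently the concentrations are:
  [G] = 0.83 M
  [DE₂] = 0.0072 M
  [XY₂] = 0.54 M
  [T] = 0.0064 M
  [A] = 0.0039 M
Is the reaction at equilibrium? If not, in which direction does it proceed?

Q_c = [G]³·[A]² / ([DE₂]²·[T]²·[XY₂]²) = (0.83)³·(0.0039)² / ((0.0072)²·(0.0064)²·(0.54)²) = 14000
Q_c = 14000 < K_c = 46000, so the forward reaction proceeds.

toward products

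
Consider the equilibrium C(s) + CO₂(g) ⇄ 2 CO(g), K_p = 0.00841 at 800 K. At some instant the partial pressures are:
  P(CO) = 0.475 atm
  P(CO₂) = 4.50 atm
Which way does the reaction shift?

(C is a pure solid — omitted from Q_p.)
Q_p = P(CO)² / P(CO₂) = (0.475)² / (4.50) = 0.0501
Q_p = 0.0501 > K_p = 0.00841, so the reverse reaction proceeds.

toward reactants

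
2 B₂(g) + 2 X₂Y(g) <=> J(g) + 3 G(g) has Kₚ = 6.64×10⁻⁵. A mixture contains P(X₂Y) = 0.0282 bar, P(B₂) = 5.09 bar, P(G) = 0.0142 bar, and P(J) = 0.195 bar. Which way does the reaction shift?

Qₚ = P(J)·P(G)³ / (P(B₂)²·P(X₂Y)²) = (0.195)·(0.0142)³ / ((5.09)²·(0.0282)²) = 2.71×10⁻⁵
Qₚ = 2.71×10⁻⁵ < Kₚ = 6.64×10⁻⁵, so the forward reaction proceeds.

forward (toward products)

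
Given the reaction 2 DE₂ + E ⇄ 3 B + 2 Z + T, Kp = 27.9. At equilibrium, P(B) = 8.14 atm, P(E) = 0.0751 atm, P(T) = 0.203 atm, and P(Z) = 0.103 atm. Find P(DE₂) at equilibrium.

P(DE₂) = 0.745 atm

At equilibrium, Kp = P(B)³·P(Z)²·P(T) / (P(DE₂)²·P(E)) = 27.9.
(8.14)³·(0.103)²·(0.203) / ((P(DE₂))²·(0.0751)) = 27.9
P(DE₂)² = 0.554 ⇒ P(DE₂) = 0.745 atm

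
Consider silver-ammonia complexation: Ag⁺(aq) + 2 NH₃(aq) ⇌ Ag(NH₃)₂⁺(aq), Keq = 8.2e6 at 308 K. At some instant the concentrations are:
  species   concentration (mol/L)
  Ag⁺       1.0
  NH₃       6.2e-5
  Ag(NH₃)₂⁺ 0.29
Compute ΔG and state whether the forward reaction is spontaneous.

Q = [Ag(NH₃)₂⁺] / ([Ag⁺]·[NH₃]²) = (0.29) / ((1.0)·(6.2e-5)²) = 7.54e7
ΔG = RT ln(Q/Keq) = (8.314 J mol⁻¹ K⁻¹)(308 K) × ln(7.54e7/8.2e6)
   = (2.561 kJ/mol)(2.219) = 5.68 kJ/mol
ΔG > 0, so the forward reaction is non-spontaneous (proceeds in reverse).

ΔG = 5.68 kJ/mol; the forward reaction is non-spontaneous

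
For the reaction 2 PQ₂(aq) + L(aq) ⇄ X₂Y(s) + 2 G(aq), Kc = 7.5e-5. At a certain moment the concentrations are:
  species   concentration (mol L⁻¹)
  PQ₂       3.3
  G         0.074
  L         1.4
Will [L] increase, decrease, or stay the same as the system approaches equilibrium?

increase

(X₂Y is a pure solid — omitted from Qc.)
Qc = [G]² / ([PQ₂]²·[L]) = (0.074)² / ((3.3)²·(1.4)) = 3.6e-4
Qc = 3.6e-4 > Kc = 7.5e-5: net reverse reaction.
L is a reactant, so it increases.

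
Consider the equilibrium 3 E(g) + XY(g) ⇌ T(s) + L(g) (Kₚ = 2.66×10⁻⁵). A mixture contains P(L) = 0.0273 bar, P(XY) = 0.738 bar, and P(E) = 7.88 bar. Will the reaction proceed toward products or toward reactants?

(T is a pure solid — omitted from Qₚ.)
Qₚ = P(L) / (P(E)³·P(XY)) = (0.0273) / ((7.88)³·(0.738)) = 7.56×10⁻⁵
Qₚ = 7.56×10⁻⁵ > Kₚ = 2.66×10⁻⁵, so the reverse reaction proceeds.

in the reverse direction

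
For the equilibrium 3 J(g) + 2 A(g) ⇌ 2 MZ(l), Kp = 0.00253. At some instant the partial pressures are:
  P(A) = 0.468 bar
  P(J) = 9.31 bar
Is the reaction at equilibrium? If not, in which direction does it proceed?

(MZ is a pure liquid — omitted from Qp.)
Qp = 1 / (P(J)³·P(A)²) = 1 / ((9.31)³·(0.468)²) = 0.00566
Qp = 0.00566 > Kp = 0.00253, so the reverse reaction proceeds.

to the left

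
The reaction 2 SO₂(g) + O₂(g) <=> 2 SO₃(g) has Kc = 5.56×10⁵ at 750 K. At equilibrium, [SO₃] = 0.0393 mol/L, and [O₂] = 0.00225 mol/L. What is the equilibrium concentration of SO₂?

[SO₂] = 0.00111 mol/L

At equilibrium, Kc = [SO₃]² / ([SO₂]²·[O₂]) = 5.56×10⁵.
(0.0393)² / (([SO₂])²·(0.00225)) = 5.56×10⁵
[SO₂]² = 1.23×10⁻⁶ ⇒ [SO₂] = 0.00111 mol/L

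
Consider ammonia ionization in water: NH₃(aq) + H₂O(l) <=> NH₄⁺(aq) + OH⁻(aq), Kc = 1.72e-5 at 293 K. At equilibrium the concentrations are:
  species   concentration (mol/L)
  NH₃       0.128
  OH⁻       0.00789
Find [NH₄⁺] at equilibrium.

(H₂O is a pure liquid — omitted from Kc.)
At equilibrium, Kc = [NH₄⁺]·[OH⁻] / [NH₃] = 1.72e-5.
([NH₄⁺])·(0.00789) / (0.128) = 1.72e-5
[NH₄⁺] = 2.79e-4 mol/L

[NH₄⁺] = 2.79e-4 mol/L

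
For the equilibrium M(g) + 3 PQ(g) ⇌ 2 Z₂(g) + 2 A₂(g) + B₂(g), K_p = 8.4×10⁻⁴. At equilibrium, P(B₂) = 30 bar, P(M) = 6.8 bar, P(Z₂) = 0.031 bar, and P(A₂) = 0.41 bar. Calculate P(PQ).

At equilibrium, K_p = P(Z₂)²·P(A₂)²·P(B₂) / (P(M)·P(PQ)³) = 8.4×10⁻⁴.
(0.031)²·(0.41)²·(30) / ((6.8)·(P(PQ))³) = 8.4×10⁻⁴
P(PQ)³ = 0.848 ⇒ P(PQ) = 0.95 bar

P(PQ) = 0.95 bar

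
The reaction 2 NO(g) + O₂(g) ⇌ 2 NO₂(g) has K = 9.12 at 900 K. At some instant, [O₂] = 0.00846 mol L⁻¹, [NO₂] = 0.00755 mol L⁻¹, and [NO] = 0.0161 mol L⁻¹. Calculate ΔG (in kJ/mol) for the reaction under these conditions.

Q = [NO₂]² / ([NO]²·[O₂]) = (0.00755)² / ((0.0161)²·(0.00846)) = 26.0
ΔG = RT ln(Q/K) = (8.314 J mol⁻¹ K⁻¹)(900 K) × ln(26.0/9.12)
   = (7.483 kJ/mol)(1.048) = 7.84 kJ/mol
ΔG > 0, so the forward reaction is non-spontaneous (proceeds in reverse).

ΔG = 7.84 kJ/mol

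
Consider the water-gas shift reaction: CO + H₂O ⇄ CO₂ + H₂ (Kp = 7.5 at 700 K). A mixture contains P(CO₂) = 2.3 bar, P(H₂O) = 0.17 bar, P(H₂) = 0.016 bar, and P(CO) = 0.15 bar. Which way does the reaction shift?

Qp = P(CO₂)·P(H₂) / (P(CO)·P(H₂O)) = (2.3)·(0.016) / ((0.15)·(0.17)) = 1.4
Qp = 1.4 < Kp = 7.5, so the forward reaction proceeds.

in the forward direction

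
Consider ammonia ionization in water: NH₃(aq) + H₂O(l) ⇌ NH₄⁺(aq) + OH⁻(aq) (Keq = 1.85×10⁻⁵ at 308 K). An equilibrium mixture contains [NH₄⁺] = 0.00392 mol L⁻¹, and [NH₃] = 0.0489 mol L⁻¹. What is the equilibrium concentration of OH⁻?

[OH⁻] = 2.31×10⁻⁴ mol L⁻¹

(H₂O is a pure liquid — omitted from Keq.)
At equilibrium, Keq = [NH₄⁺]·[OH⁻] / [NH₃] = 1.85×10⁻⁵.
(0.00392)·([OH⁻]) / (0.0489) = 1.85×10⁻⁵
[OH⁻] = 2.31×10⁻⁴ mol L⁻¹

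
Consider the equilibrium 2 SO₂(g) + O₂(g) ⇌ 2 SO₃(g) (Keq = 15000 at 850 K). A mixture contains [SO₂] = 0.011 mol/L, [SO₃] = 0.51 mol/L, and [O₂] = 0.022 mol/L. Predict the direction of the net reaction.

Q = [SO₃]² / ([SO₂]²·[O₂]) = (0.51)² / ((0.011)²·(0.022)) = 98000
Q = 98000 > Keq = 15000, so the reverse reaction proceeds.

reverse (toward reactants)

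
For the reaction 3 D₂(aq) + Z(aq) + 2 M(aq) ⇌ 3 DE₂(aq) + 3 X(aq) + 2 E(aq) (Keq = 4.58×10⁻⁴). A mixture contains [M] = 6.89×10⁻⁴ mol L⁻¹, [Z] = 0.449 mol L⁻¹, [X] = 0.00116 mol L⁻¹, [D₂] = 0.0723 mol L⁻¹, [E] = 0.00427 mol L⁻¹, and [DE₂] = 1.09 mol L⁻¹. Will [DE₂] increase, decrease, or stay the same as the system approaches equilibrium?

Q = [DE₂]³·[X]³·[E]² / ([D₂]³·[Z]·[M]²) = (1.09)³·(0.00116)³·(0.00427)² / ((0.0723)³·(0.449)·(6.89×10⁻⁴)²) = 4.58×10⁻⁴
Q = 4.58×10⁻⁴ = Keq; the system is at equilibrium.

stay the same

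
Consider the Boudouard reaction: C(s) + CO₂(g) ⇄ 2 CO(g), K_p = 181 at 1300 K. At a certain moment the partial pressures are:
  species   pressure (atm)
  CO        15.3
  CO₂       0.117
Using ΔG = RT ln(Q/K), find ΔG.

(C is a pure solid — omitted from Q_p.)
Q_p = P(CO)² / P(CO₂) = (15.3)² / (0.117) = 2000
ΔG = RT ln(Q_p/K_p) = (8.314 J mol⁻¹ K⁻¹)(1300 K) × ln(2000/181)
   = (10.81 kJ/mol)(2.402) = 26.0 kJ/mol
ΔG > 0, so the forward reaction is non-spontaneous (proceeds in reverse).

ΔG = 26.0 kJ/mol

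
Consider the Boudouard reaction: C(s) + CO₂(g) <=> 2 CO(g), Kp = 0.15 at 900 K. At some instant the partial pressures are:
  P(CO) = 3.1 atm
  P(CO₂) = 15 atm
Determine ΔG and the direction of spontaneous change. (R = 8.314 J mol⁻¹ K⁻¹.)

(C is a pure solid — omitted from Qp.)
Qp = P(CO)² / P(CO₂) = (3.1)² / (15) = 0.641
ΔG = RT ln(Qp/Kp) = (8.314 J mol⁻¹ K⁻¹)(900 K) × ln(0.641/0.15)
   = (7.483 kJ/mol)(1.452) = 10.9 kJ/mol
ΔG > 0, so the forward reaction is non-spontaneous (proceeds in reverse).

ΔG = 10.9 kJ/mol; the forward reaction is non-spontaneous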